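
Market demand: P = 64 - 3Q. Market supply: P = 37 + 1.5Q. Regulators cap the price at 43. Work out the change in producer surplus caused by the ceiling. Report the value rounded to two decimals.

Free-market equilibrium: 64 - 3Q = 37 + 1.5Q gives Q* = 6, P* = 46.
At P = 43, sellers supply (43 - 37)/1.5 = 4 while buyers want more, so the quantity traded is 4 at price 43.
PS goes from (1/2)(6)(9) = 27 to 12 (computed as (43 - 37)(4) - (1/2)(1.5)(4)^2), a change of -15.

-15.00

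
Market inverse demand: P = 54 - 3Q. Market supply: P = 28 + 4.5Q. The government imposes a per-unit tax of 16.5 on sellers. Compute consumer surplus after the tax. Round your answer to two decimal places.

2.41

Pre-tax equilibrium: 54 - 3Q = 28 + 4.5Q gives Q* = 3.4667, P* = 43.6.
A tax on sellers shifts supply up by 16.5: 54 - 3Q = 28 + 4.5Q + 16.5, so Q_t = 1.2667. Buyers pay P_b = 50.2; sellers receive P_s = P_b - 16.5 = 33.7.
CS = (1/2)(Q_t)(54 - P_b) = (1/2)(1.2667)(3.8) = 2.4067.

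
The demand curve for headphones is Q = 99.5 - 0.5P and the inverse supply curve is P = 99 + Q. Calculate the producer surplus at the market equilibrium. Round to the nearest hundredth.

555.56

Rewriting demand in inverse form: P = 199 - 2Q.
Set 199 - 2Q = 99 + Q, which gives 100 = 3Q, so Q* = 33.3333 and P* = 199 - 2(33.3333) = 132.3333.
The supply curve's price intercept is 99, so PS = (1/2)(Q*)(P* - 99) = (1/2)(33.3333)(33.3333) = 555.5556.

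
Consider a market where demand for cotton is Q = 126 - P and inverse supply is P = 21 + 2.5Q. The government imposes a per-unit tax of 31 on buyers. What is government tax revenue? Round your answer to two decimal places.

655.43

Rewriting demand in inverse form: P = 126 - Q.
Pre-tax equilibrium: 126 - Q = 21 + 2.5Q gives Q* = 30, P* = 96.
A tax on buyers shifts demand down by 31: (126 - 31) - Q = 21 + 2.5Q, so Q_t = 21.1429. Buyers pay P_b = 104.8571; sellers receive P_s = P_b - 31 = 73.8571.
Tax revenue = t x Q_t = 31 x 21.1429 = 655.4286.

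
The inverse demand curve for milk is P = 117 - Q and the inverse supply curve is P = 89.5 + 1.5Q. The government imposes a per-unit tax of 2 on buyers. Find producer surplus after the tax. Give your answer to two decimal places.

78.03

Pre-tax equilibrium: 117 - Q = 89.5 + 1.5Q gives Q* = 11, P* = 106.
A tax on buyers shifts demand down by 2: (117 - 2) - Q = 89.5 + 1.5Q, so Q_t = 10.2. Buyers pay P_b = 106.8; sellers receive P_s = P_b - 2 = 104.8.
PS = (1/2)(Q_t)(P_s - 89.5) = (1/2)(10.2)(15.3) = 78.03.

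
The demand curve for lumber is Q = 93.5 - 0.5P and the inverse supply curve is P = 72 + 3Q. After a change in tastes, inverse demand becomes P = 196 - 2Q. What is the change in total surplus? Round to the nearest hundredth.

Rewriting demand in inverse form: P = 187 - 2Q.
Initial equilibrium: Q_0 = 23, P_0 = 141; CS_0 = (1/2)(23)(46) = 529, PS_0 = (1/2)(23)(69) = 793.5.
New equilibrium: 196 - 2Q = 72 + 3Q gives Q_1 = 24.8, P_1 = 146.4; CS_1 = 615.04, PS_1 = 922.56.
Change in total surplus = (615.04 + 922.56) - (529 + 793.5) = 215.1.

215.10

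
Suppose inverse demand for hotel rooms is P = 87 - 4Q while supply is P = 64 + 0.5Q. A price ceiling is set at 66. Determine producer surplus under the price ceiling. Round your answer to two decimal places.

Without the control, 87 - 4Q = 64 + 0.5Q so Q* = 5.1111 and P* = 66.5556.
At the ceiling price 66, quantity supplied is (66 - 64)/0.5 = 4; supply is the short side, so Q = 4 trades at P = 66.
PS is the triangle above supply below 66: (1/2)(4)(66 - 64) = 4.

4.00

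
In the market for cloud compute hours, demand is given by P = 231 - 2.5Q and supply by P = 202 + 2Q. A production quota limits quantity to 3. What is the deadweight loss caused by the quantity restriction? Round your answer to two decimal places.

26.69

Unrestricted equilibrium: Q* = (231 - 202)/(2.5 + 2) = 6.4444.
At Q = 3 the demand price is 231 - 2.5(3) = 223.5 and the supply price is 202 + 2(3) = 208.
Deadweight loss is the triangle between the curves from 3 to 6.4444: (1/2)(223.5 - 208)(6.4444 - 3) = 26.6944.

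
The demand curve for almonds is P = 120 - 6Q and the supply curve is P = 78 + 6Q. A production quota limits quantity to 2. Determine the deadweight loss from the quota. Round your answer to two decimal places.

13.50

Unrestricted equilibrium: Q* = (120 - 78)/(6 + 6) = 3.5.
At Q = 2 the demand price is 120 - 6(2) = 108 and the supply price is 78 + 6(2) = 90.
Deadweight loss is the triangle between the curves from 2 to 3.5: (1/2)(108 - 90)(3.5 - 2) = 13.5.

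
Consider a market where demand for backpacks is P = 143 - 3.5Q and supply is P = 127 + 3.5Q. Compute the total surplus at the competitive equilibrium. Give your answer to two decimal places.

18.29

Set 143 - 3.5Q = 127 + 3.5Q, which gives 16 = 7Q, so Q* = 2.2857 and P* = 143 - 3.5(2.2857) = 135.
Total surplus is the full triangle between the curves from 0 to Q*: (1/2)(2.2857)(143 - 127) = 18.2857.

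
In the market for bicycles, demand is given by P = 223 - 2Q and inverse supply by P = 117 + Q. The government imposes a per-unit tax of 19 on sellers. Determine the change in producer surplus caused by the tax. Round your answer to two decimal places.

Pre-tax equilibrium: 223 - 2Q = 117 + Q gives Q* = 35.3333, P* = 152.3333.
A tax on sellers shifts supply up by 19: 223 - 2Q = 117 + Q + 19, so Q_t = 29. Buyers pay P_b = 165; sellers receive P_s = P_b - 19 = 146.
Producers lose the trapezoid between P_s and P* out to Q_t plus the triangle from Q_t to Q*: change in PS = 420.5 - 624.2222 = -203.7222.

-203.72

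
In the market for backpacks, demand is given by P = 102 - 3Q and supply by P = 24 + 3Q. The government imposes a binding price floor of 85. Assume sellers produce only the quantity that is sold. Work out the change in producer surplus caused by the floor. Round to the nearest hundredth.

44.00

Free-market equilibrium: 102 - 3Q = 24 + 3Q gives Q* = 13, P* = 63.
At the floor price 85, quantity demanded is (102 - 85)/3 = 5.6667; demand is the short side, so Q = 5.6667 trades at P = 85.
PS goes from (1/2)(13)(39) = 253.5 to 297.5 (computed as (85 - 24)(5.6667) - (1/2)(3)(5.6667)^2), a change of 44.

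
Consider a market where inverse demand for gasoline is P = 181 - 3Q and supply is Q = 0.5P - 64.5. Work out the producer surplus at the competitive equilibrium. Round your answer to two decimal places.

108.16

Rewriting supply in inverse form: P = 129 + 2Q.
Equilibrium: 181 - 3Q = 129 + 2Q, so Q* = 10.4 and P* = 149.8.
The supply curve's price intercept is 129, so PS = (1/2)(Q*)(P* - 129) = (1/2)(10.4)(20.8) = 108.16.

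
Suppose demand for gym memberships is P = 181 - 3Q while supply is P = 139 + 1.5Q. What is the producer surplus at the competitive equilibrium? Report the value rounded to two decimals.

Set 181 - 3Q = 139 + 1.5Q, which gives 42 = 4.5Q, so Q* = 9.3333 and P* = 181 - 3(9.3333) = 153.
The supply curve's price intercept is 139, so PS = (1/2)(Q*)(P* - 139) = (1/2)(9.3333)(14) = 65.3333.

65.33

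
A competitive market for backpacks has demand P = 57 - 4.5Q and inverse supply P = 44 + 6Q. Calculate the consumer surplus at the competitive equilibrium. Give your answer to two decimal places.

3.45

Set 57 - 4.5Q = 44 + 6Q, which gives 13 = 10.5Q, so Q* = 1.2381 and P* = 57 - 4.5(1.2381) = 51.4286.
The demand choke price is 57, so CS = (1/2)(Q*)(57 - P*) = (1/2)(1.2381)(5.5714) = 3.449.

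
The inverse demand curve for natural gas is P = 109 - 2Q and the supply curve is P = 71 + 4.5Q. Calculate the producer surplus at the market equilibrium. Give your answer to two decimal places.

76.90

Set 109 - 2Q = 71 + 4.5Q, which gives 38 = 6.5Q, so Q* = 5.8462 and P* = 109 - 2(5.8462) = 97.3077.
PS is the area between P* and the supply curve from 0 to Q*: (1/2)(5.8462)(26.3077) = 76.8994.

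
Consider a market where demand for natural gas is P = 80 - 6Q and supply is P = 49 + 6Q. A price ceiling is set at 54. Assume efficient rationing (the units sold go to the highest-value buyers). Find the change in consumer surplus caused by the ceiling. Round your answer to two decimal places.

Free-market equilibrium: 80 - 6Q = 49 + 6Q gives Q* = 2.5833, P* = 64.5.
At P = 54, sellers supply (54 - 49)/6 = 0.8333 while buyers want more, so the quantity traded is 0.8333 at price 54.
CS goes from (1/2)(2.5833)(15.5) = 20.0208 to 19.5833 (computed as (80 - 54)(0.8333) - (1/2)(6)(0.8333)^2), a change of -0.4375.

-0.44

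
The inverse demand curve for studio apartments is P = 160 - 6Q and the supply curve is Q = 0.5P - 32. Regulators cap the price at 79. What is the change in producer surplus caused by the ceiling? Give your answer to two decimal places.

-87.75

Rewriting supply in inverse form: P = 64 + 2Q.
Without the control, 160 - 6Q = 64 + 2Q so Q* = 12 and P* = 88.
At the ceiling price 79, quantity supplied is (79 - 64)/2 = 7.5; supply is the short side, so Q = 7.5 trades at P = 79.
PS goes from (1/2)(12)(24) = 144 to 56.25 (computed as (79 - 64)(7.5) - (1/2)(2)(7.5)^2), a change of -87.75.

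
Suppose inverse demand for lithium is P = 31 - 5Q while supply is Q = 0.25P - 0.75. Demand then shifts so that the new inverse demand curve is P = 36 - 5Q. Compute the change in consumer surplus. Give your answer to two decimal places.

9.41

Rewriting supply in inverse form: P = 3 + 4Q.
Initial equilibrium: Q_0 = 3.1111, P_0 = 15.4444; CS_0 = (1/2)(3.1111)(15.5556) = 24.1975, PS_0 = (1/2)(3.1111)(12.4444) = 19.358.
New equilibrium: 36 - 5Q = 3 + 4Q gives Q_1 = 3.6667, P_1 = 17.6667; CS_1 = 33.6111, PS_1 = 26.8889.
Change in consumer surplus = 33.6111 - 24.1975 = 9.4136.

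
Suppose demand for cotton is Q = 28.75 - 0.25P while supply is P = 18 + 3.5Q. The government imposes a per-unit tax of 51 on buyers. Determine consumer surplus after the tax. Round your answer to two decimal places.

Rewriting demand in inverse form: P = 115 - 4Q.
Without the tax, 115 - 4Q = 18 + 3.5Q so Q* = 12.9333 and P* = 63.2667.
With the tax, buyers' net willingness to pay falls by 51: (115 - 51) - 4Q = 18 + 3.5Q, so Q_t = 6.1333. Buyers pay P_b = 90.4667; sellers receive P_s = P_b - 51 = 39.4667.
Consumer surplus is the triangle under demand above P_b: (1/2)(6.1333)(115 - 90.4667) = 75.2356.

75.24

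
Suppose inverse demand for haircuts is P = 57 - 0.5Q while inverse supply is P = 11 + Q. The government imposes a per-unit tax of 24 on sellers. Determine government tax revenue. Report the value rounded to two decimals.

352.00

Without the tax, 57 - 0.5Q = 11 + Q so Q* = 30.6667 and P* = 41.6667.
A tax on sellers shifts supply up by 24: 57 - 0.5Q = 11 + Q + 24, so Q_t = 14.6667. Buyers pay P_b = 49.6667; sellers receive P_s = P_b - 24 = 25.6667.
Tax revenue = t x Q_t = 24 x 14.6667 = 352.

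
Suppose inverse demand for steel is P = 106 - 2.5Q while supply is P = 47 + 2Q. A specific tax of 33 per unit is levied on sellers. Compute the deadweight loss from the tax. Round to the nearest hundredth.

Without the tax, 106 - 2.5Q = 47 + 2Q so Q* = 13.1111 and P* = 73.2222.
A tax on sellers shifts supply up by 33: 106 - 2.5Q = 47 + 2Q + 33, so Q_t = 5.7778. Buyers pay P_b = 91.5556; sellers receive P_s = P_b - 33 = 58.5556.
Deadweight loss is the triangle between the curves from Q_t to Q*: (1/2)(13.1111 - 5.7778)(33) = 121.

121.00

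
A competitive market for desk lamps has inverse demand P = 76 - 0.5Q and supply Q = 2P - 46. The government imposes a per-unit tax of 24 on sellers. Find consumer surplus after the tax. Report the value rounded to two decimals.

Rewriting supply in inverse form: P = 23 + 0.5Q.
Without the tax, 76 - 0.5Q = 23 + 0.5Q so Q* = 53 and P* = 49.5.
With the tax, sellers need 24 more per unit: 76 - 0.5Q = 23 + 0.5Q + 24, so Q_t = 29. Buyers pay P_b = 61.5; sellers receive P_s = P_b - 24 = 37.5.
Consumer surplus is the triangle under demand above P_b: (1/2)(29)(76 - 61.5) = 210.25.

210.25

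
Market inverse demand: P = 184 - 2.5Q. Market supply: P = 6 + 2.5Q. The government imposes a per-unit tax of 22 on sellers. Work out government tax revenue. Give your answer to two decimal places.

686.40

Without the tax, 184 - 2.5Q = 6 + 2.5Q so Q* = 35.6 and P* = 95.
A tax on sellers shifts supply up by 22: 184 - 2.5Q = 6 + 2.5Q + 22, so Q_t = 31.2. Buyers pay P_b = 106; sellers receive P_s = P_b - 22 = 84.
Revenue is the tax times quantity traded: 22 x 31.2 = 686.4.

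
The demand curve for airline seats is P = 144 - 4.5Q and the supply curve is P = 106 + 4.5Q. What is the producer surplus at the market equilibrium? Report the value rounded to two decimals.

40.11

Set 144 - 4.5Q = 106 + 4.5Q, which gives 38 = 9Q, so Q* = 4.2222 and P* = 144 - 4.5(4.2222) = 125.
PS is the area between P* and the supply curve from 0 to Q*: (1/2)(4.2222)(19) = 40.1111.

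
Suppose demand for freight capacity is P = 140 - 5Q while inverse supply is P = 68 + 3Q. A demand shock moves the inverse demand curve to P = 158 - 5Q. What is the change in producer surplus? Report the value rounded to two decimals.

Initial equilibrium: Q_0 = 9, P_0 = 95; CS_0 = (1/2)(9)(45) = 202.5, PS_0 = (1/2)(9)(27) = 121.5.
New equilibrium: 158 - 5Q = 68 + 3Q gives Q_1 = 11.25, P_1 = 101.75; CS_1 = 316.4062, PS_1 = 189.8438.
Change in producer surplus = 189.8438 - 121.5 = 68.3438.

68.34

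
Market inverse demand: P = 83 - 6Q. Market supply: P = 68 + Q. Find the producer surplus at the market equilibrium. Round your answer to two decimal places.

2.30

Setting demand equal to supply, 15 = 7Q, so Q* = 2.1429 and P* = 70.1429.
Producer surplus is the triangle above supply below P*: (1/2)(2.1429)(70.1429 - 68) = (1/2)(2.1429)(2.1429) = 2.2959.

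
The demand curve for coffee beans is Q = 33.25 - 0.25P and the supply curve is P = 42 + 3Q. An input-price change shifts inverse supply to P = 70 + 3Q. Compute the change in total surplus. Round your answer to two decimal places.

-308.00

Rewriting demand in inverse form: P = 133 - 4Q.
Initial equilibrium: Q_0 = 13, P_0 = 81; CS_0 = (1/2)(13)(52) = 338, PS_0 = (1/2)(13)(39) = 253.5.
New equilibrium: 133 - 4Q = 70 + 3Q gives Q_1 = 9, P_1 = 97; CS_1 = 162, PS_1 = 121.5.
Change in total surplus = (162 + 121.5) - (338 + 253.5) = -308.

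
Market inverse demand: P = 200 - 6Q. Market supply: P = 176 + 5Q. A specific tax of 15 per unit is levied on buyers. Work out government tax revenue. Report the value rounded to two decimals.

Without the tax, 200 - 6Q = 176 + 5Q so Q* = 2.1818 and P* = 186.9091.
With the tax, buyers' net willingness to pay falls by 15: (200 - 15) - 6Q = 176 + 5Q, so Q_t = 0.8182. Buyers pay P_b = 195.0909; sellers receive P_s = P_b - 15 = 180.0909.
Revenue is the tax times quantity traded: 15 x 0.8182 = 12.2727.

12.27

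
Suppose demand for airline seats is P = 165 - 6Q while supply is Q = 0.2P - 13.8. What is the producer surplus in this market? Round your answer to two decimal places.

Rewriting supply in inverse form: P = 69 + 5Q.
Set 165 - 6Q = 69 + 5Q, which gives 96 = 11Q, so Q* = 8.7273 and P* = 165 - 6(8.7273) = 112.6364.
Producer surplus is the triangle above supply below P*: (1/2)(8.7273)(112.6364 - 69) = (1/2)(8.7273)(43.6364) = 190.4132.

190.41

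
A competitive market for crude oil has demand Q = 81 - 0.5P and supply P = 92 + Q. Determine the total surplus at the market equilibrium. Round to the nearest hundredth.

816.67

Rewriting demand in inverse form: P = 162 - 2Q.
Set 162 - 2Q = 92 + Q, which gives 70 = 3Q, so Q* = 23.3333 and P* = 162 - 2(23.3333) = 115.3333.
CS = (1/2)(23.3333)(46.6667) = 544.4444 and PS = (1/2)(23.3333)(23.3333) = 272.2222, so total surplus = 816.6667.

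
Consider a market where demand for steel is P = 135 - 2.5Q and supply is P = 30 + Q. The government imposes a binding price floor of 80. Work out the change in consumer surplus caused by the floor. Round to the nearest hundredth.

-520.00

Free-market equilibrium: 135 - 2.5Q = 30 + Q gives Q* = 30, P* = 60.
At P = 80, buyers demand (135 - 80)/2.5 = 22 while sellers would supply more, so the quantity traded is 22 at price 80.
CS goes from (1/2)(30)(75) = 1125 to 605 (computed as (135 - 80)(22) - (1/2)(2.5)(22)^2), a change of -520.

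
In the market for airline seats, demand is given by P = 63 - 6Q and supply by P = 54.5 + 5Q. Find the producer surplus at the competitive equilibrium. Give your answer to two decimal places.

1.49

Equilibrium: 63 - 6Q = 54.5 + 5Q, so Q* = 0.7727 and P* = 58.3636.
Producer surplus is the triangle above supply below P*: (1/2)(0.7727)(58.3636 - 54.5) = (1/2)(0.7727)(3.8636) = 1.4928.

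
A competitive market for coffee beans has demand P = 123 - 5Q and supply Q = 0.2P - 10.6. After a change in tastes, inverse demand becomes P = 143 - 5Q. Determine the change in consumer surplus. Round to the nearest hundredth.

Rewriting supply in inverse form: P = 53 + 5Q.
Initial equilibrium: Q_0 = 7, P_0 = 88; CS_0 = (1/2)(7)(35) = 122.5, PS_0 = (1/2)(7)(35) = 122.5.
New equilibrium: 143 - 5Q = 53 + 5Q gives Q_1 = 9, P_1 = 98; CS_1 = 202.5, PS_1 = 202.5.
Change in consumer surplus = 202.5 - 122.5 = 80.

80.00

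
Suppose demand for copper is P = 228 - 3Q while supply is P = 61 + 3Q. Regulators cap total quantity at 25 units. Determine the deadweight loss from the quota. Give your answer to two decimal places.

24.08

Without the quota, 228 - 3Q = 61 + 3Q gives Q* = 27.8333.
At Q = 25 the demand price is 228 - 3(25) = 153 and the supply price is 61 + 3(25) = 136.
Deadweight loss is the triangle between the curves from 25 to 27.8333: (1/2)(153 - 136)(27.8333 - 25) = 24.0833.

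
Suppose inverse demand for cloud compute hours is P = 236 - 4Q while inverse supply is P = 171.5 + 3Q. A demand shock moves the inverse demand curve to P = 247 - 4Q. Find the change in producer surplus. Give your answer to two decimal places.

Initial equilibrium: Q_0 = 9.2143, P_0 = 199.1429; CS_0 = (1/2)(9.2143)(36.8571) = 169.8061, PS_0 = (1/2)(9.2143)(27.6429) = 127.3546.
New equilibrium: 247 - 4Q = 171.5 + 3Q gives Q_1 = 10.7857, P_1 = 203.8571; CS_1 = 232.6633, PS_1 = 174.4974.
Change in producer surplus = 174.4974 - 127.3546 = 47.1429.

47.14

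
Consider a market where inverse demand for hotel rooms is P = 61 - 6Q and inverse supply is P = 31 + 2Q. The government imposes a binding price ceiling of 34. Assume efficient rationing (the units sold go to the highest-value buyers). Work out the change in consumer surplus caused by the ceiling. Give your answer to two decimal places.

-8.44

Free-market equilibrium: 61 - 6Q = 31 + 2Q gives Q* = 3.75, P* = 38.5.
At P = 34, sellers supply (34 - 31)/2 = 1.5 while buyers want more, so the quantity traded is 1.5 at price 34.
CS goes from (1/2)(3.75)(22.5) = 42.1875 to 33.75 (computed as (61 - 34)(1.5) - (1/2)(6)(1.5)^2), a change of -8.4375.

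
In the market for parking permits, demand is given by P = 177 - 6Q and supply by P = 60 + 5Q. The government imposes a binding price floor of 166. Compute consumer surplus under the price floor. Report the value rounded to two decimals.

Without the control, 177 - 6Q = 60 + 5Q so Q* = 10.6364 and P* = 113.1818.
At P = 166, buyers demand (177 - 166)/6 = 1.8333 while sellers would supply more, so the quantity traded is 1.8333 at price 166.
CS is the triangle under demand above 166: (1/2)(1.8333)(177 - 166) = 10.0833.

10.08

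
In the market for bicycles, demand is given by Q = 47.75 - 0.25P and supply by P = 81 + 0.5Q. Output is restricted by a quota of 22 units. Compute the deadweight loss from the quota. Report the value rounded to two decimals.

Rewriting demand in inverse form: P = 191 - 4Q.
Unrestricted equilibrium: Q* = (191 - 81)/(4 + 0.5) = 24.4444.
At Q = 22 the demand price is 191 - 4(22) = 103 and the supply price is 81 + 0.5(22) = 92.
DWL = (1/2)(gap between curves at 22) x (Q* - 22) = (1/2)(11)(2.4444) = 13.4444.

13.44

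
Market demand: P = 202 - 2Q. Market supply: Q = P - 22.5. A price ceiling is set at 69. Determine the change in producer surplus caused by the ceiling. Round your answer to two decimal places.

Rewriting supply in inverse form: P = 22.5 + Q.
Without the control, 202 - 2Q = 22.5 + Q so Q* = 59.8333 and P* = 82.3333.
At P = 69, sellers supply (69 - 22.5)/1 = 46.5 while buyers want more, so the quantity traded is 46.5 at price 69.
PS goes from (1/2)(59.8333)(59.8333) = 1790.0139 to 1081.125 (computed as (69 - 22.5)(46.5) - (1/2)(1)(46.5)^2), a change of -708.8889.

-708.89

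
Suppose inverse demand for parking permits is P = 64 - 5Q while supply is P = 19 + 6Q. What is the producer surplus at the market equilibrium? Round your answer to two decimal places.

50.21

Set 64 - 5Q = 19 + 6Q, which gives 45 = 11Q, so Q* = 4.0909 and P* = 64 - 5(4.0909) = 43.5455.
Producer surplus is the triangle above supply below P*: (1/2)(4.0909)(43.5455 - 19) = (1/2)(4.0909)(24.5455) = 50.2066.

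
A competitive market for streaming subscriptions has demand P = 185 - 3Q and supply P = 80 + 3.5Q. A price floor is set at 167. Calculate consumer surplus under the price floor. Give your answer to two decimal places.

54.00

Free-market equilibrium: 185 - 3Q = 80 + 3.5Q gives Q* = 16.1538, P* = 136.5385.
At P = 167, buyers demand (185 - 167)/3 = 6 while sellers would supply more, so the quantity traded is 6 at price 167.
CS is the triangle under demand above 167: (1/2)(6)(185 - 167) = 54.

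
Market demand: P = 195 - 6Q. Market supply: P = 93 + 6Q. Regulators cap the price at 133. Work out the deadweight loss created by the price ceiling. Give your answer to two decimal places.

20.17

Without the control, 195 - 6Q = 93 + 6Q so Q* = 8.5 and P* = 144.
At the ceiling price 133, quantity supplied is (133 - 93)/6 = 6.6667; supply is the short side, so Q = 6.6667 trades at P = 133.
The lost-trades triangle has base Q* - 6.6667 = 1.8333 and height equal to the gap between the curves at Q = 6.6667, which is 155 - 133 = 22. DWL = (1/2)(1.8333)(22) = 20.1667.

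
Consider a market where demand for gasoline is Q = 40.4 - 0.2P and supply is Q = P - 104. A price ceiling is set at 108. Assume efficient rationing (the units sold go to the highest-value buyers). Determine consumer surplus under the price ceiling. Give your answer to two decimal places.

336.00

Rewriting demand in inverse form: P = 202 - 5Q.
Rewriting supply in inverse form: P = 104 + Q.
Without the control, 202 - 5Q = 104 + Q so Q* = 16.3333 and P* = 120.3333.
At the ceiling price 108, quantity supplied is (108 - 104)/1 = 4; supply is the short side, so Q = 4 trades at P = 108.
The demand price at Q = 4 is 182. CS is the trapezoid between demand and 108 over [0, 4]: (1/2)[(202 - 108) + (182 - 108)](4) = 336.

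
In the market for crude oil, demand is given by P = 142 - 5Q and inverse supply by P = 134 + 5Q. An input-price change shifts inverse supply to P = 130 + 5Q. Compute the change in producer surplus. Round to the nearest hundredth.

2.00

Initial equilibrium: Q_0 = 0.8, P_0 = 138; CS_0 = (1/2)(0.8)(4) = 1.6, PS_0 = (1/2)(0.8)(4) = 1.6.
New equilibrium: 142 - 5Q = 130 + 5Q gives Q_1 = 1.2, P_1 = 136; CS_1 = 3.6, PS_1 = 3.6.
Change in producer surplus = 3.6 - 1.6 = 2.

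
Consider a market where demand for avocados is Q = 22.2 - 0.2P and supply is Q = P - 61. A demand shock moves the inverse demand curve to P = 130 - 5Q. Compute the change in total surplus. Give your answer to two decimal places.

188.42

Rewriting demand in inverse form: P = 111 - 5Q.
Rewriting supply in inverse form: P = 61 + Q.
Initial equilibrium: Q_0 = 8.3333, P_0 = 69.3333; CS_0 = (1/2)(8.3333)(41.6667) = 173.6111, PS_0 = (1/2)(8.3333)(8.3333) = 34.7222.
New equilibrium: 130 - 5Q = 61 + Q gives Q_1 = 11.5, P_1 = 72.5; CS_1 = 330.625, PS_1 = 66.125.
Change in total surplus = (330.625 + 66.125) - (173.6111 + 34.7222) = 188.4167.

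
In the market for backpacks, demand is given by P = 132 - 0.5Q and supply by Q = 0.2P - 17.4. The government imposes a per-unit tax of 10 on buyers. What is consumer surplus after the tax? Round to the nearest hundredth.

Rewriting supply in inverse form: P = 87 + 5Q.
Pre-tax equilibrium: 132 - 0.5Q = 87 + 5Q gives Q* = 8.1818, P* = 127.9091.
A tax on buyers shifts demand down by 10: (132 - 10) - 0.5Q = 87 + 5Q, so Q_t = 6.3636. Buyers pay P_b = 128.8182; sellers receive P_s = P_b - 10 = 118.8182.
Consumer surplus is the triangle under demand above P_b: (1/2)(6.3636)(132 - 128.8182) = 10.124.

10.12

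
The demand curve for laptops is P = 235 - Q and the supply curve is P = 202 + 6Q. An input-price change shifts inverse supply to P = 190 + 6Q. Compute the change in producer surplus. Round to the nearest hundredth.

57.31

Initial equilibrium: Q_0 = 4.7143, P_0 = 230.2857; CS_0 = (1/2)(4.7143)(4.7143) = 11.1122, PS_0 = (1/2)(4.7143)(28.2857) = 66.6735.
New equilibrium: 235 - Q = 190 + 6Q gives Q_1 = 6.4286, P_1 = 228.5714; CS_1 = 20.6633, PS_1 = 123.9796.
Change in producer surplus = 123.9796 - 66.6735 = 57.3061.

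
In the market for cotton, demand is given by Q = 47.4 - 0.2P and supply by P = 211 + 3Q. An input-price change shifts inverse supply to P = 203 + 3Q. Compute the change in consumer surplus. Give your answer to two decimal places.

18.75

Rewriting demand in inverse form: P = 237 - 5Q.
Initial equilibrium: Q_0 = 3.25, P_0 = 220.75; CS_0 = (1/2)(3.25)(16.25) = 26.4062, PS_0 = (1/2)(3.25)(9.75) = 15.8438.
New equilibrium: 237 - 5Q = 203 + 3Q gives Q_1 = 4.25, P_1 = 215.75; CS_1 = 45.1562, PS_1 = 27.0938.
Change in consumer surplus = 45.1562 - 26.4062 = 18.75.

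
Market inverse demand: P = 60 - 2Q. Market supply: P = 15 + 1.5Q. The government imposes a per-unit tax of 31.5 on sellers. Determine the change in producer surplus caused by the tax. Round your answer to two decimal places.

Without the tax, 60 - 2Q = 15 + 1.5Q so Q* = 12.8571 and P* = 34.2857.
With the tax, sellers need 31.5 more per unit: 60 - 2Q = 15 + 1.5Q + 31.5, so Q_t = 3.8571. Buyers pay P_b = 52.2857; sellers receive P_s = P_b - 31.5 = 20.7857.
Producers lose the trapezoid between P_s and P* out to Q_t plus the triangle from Q_t to Q*: change in PS = 11.1582 - 123.9796 = -112.8214.

-112.82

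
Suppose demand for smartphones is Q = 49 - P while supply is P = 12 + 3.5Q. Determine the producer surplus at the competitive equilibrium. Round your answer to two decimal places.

Rewriting demand in inverse form: P = 49 - Q.
Setting demand equal to supply, 37 = 4.5Q, so Q* = 8.2222 and P* = 40.7778.
The supply curve's price intercept is 12, so PS = (1/2)(Q*)(P* - 12) = (1/2)(8.2222)(28.7778) = 118.3086.

118.31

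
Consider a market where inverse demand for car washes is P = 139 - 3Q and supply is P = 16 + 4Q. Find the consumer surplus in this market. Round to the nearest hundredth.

463.13

Set 139 - 3Q = 16 + 4Q, which gives 123 = 7Q, so Q* = 17.5714 and P* = 139 - 3(17.5714) = 86.2857.
Consumer surplus is the triangle under demand above P*: (1/2)(17.5714)(139 - 86.2857) = (1/2)(17.5714)(52.7143) = 463.1327.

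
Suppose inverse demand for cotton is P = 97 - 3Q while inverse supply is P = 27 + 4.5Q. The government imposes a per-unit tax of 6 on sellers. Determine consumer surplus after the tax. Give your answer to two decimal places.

109.23

Without the tax, 97 - 3Q = 27 + 4.5Q so Q* = 9.3333 and P* = 69.
With the tax, sellers need 6 more per unit: 97 - 3Q = 27 + 4.5Q + 6, so Q_t = 8.5333. Buyers pay P_b = 71.4; sellers receive P_s = P_b - 6 = 65.4.
Consumer surplus is the triangle under demand above P_b: (1/2)(8.5333)(97 - 71.4) = 109.2267.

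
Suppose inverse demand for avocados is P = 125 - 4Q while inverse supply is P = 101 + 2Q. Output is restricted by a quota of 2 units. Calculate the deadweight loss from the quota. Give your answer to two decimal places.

Without the quota, 125 - 4Q = 101 + 2Q gives Q* = 4.
At Q = 2 the demand price is 125 - 4(2) = 117 and the supply price is 101 + 2(2) = 105.
DWL = (1/2)(gap between curves at 2) x (Q* - 2) = (1/2)(12)(2) = 12.

12.00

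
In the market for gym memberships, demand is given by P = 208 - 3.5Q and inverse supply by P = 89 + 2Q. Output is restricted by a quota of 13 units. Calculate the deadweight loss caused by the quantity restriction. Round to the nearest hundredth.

Without the quota, 208 - 3.5Q = 89 + 2Q gives Q* = 21.6364.
At Q = 13 the demand price is 208 - 3.5(13) = 162.5 and the supply price is 89 + 2(13) = 115.
Deadweight loss is the triangle between the curves from 13 to 21.6364: (1/2)(162.5 - 115)(21.6364 - 13) = 205.1136.

205.11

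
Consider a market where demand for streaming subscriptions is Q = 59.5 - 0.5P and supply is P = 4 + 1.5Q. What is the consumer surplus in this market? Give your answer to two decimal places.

1079.59

Rewriting demand in inverse form: P = 119 - 2Q.
Equilibrium: 119 - 2Q = 4 + 1.5Q, so Q* = 32.8571 and P* = 53.2857.
The demand choke price is 119, so CS = (1/2)(Q*)(119 - P*) = (1/2)(32.8571)(65.7143) = 1079.5918.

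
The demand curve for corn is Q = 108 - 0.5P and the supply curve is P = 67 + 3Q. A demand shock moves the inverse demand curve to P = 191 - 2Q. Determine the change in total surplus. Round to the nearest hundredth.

Rewriting demand in inverse form: P = 216 - 2Q.
Initial equilibrium: Q_0 = 29.8, P_0 = 156.4; CS_0 = (1/2)(29.8)(59.6) = 888.04, PS_0 = (1/2)(29.8)(89.4) = 1332.06.
New equilibrium: 191 - 2Q = 67 + 3Q gives Q_1 = 24.8, P_1 = 141.4; CS_1 = 615.04, PS_1 = 922.56.
Change in total surplus = (615.04 + 922.56) - (888.04 + 1332.06) = -682.5.

-682.50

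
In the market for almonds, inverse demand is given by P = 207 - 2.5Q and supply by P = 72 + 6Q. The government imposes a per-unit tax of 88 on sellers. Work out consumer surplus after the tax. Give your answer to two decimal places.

Pre-tax equilibrium: 207 - 2.5Q = 72 + 6Q gives Q* = 15.8824, P* = 167.2941.
With the tax, sellers need 88 more per unit: 207 - 2.5Q = 72 + 6Q + 88, so Q_t = 5.5294. Buyers pay P_b = 193.1765; sellers receive P_s = P_b - 88 = 105.1765.
Consumer surplus is the triangle under demand above P_b: (1/2)(5.5294)(207 - 193.1765) = 38.218.

38.22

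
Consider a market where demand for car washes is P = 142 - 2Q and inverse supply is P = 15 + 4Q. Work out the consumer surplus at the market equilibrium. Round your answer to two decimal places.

448.03

Set 142 - 2Q = 15 + 4Q, which gives 127 = 6Q, so Q* = 21.1667 and P* = 142 - 2(21.1667) = 99.6667.
Consumer surplus is the triangle under demand above P*: (1/2)(21.1667)(142 - 99.6667) = (1/2)(21.1667)(42.3333) = 448.0278.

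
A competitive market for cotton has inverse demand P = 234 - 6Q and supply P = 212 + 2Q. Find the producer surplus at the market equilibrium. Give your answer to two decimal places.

Setting demand equal to supply, 22 = 8Q, so Q* = 2.75 and P* = 217.5.
Producer surplus is the triangle above supply below P*: (1/2)(2.75)(217.5 - 212) = (1/2)(2.75)(5.5) = 7.5625.

7.56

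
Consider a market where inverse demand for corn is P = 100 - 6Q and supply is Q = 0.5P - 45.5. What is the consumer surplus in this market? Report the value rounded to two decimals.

3.80

Rewriting supply in inverse form: P = 91 + 2Q.
Set 100 - 6Q = 91 + 2Q, which gives 9 = 8Q, so Q* = 1.125 and P* = 100 - 6(1.125) = 93.25.
The demand choke price is 100, so CS = (1/2)(Q*)(100 - P*) = (1/2)(1.125)(6.75) = 3.7969.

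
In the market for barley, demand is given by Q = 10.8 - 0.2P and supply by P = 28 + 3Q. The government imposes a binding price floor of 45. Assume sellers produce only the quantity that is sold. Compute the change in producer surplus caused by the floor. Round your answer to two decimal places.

Rewriting demand in inverse form: P = 54 - 5Q.
Without the control, 54 - 5Q = 28 + 3Q so Q* = 3.25 and P* = 37.75.
At the floor price 45, quantity demanded is (54 - 45)/5 = 1.8; demand is the short side, so Q = 1.8 trades at P = 45.
PS goes from (1/2)(3.25)(9.75) = 15.8438 to 25.74 (computed as (45 - 28)(1.8) - (1/2)(3)(1.8)^2), a change of 9.8963.

9.90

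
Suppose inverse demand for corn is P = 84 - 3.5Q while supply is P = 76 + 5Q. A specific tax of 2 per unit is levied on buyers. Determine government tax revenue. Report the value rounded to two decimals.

Pre-tax equilibrium: 84 - 3.5Q = 76 + 5Q gives Q* = 0.9412, P* = 80.7059.
With the tax, buyers' net willingness to pay falls by 2: (84 - 2) - 3.5Q = 76 + 5Q, so Q_t = 0.7059. Buyers pay P_b = 81.5294; sellers receive P_s = P_b - 2 = 79.5294.
Revenue is the tax times quantity traded: 2 x 0.7059 = 1.4118.

1.41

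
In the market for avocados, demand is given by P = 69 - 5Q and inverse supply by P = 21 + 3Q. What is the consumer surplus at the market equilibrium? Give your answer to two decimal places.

Setting demand equal to supply, 48 = 8Q, so Q* = 6 and P* = 39.
Consumer surplus is the triangle under demand above P*: (1/2)(6)(69 - 39) = (1/2)(6)(30) = 90.

90.00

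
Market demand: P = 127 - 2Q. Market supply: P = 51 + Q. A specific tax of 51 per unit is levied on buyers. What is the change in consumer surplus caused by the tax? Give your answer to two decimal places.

Without the tax, 127 - 2Q = 51 + Q so Q* = 25.3333 and P* = 76.3333.
With the tax, buyers' net willingness to pay falls by 51: (127 - 51) - 2Q = 51 + Q, so Q_t = 8.3333. Buyers pay P_b = 110.3333; sellers receive P_s = P_b - 51 = 59.3333.
CS falls from (1/2)(25.3333)(50.6667) = 641.7778 to (1/2)(8.3333)(16.6667) = 69.4444, a change of -572.3333.

-572.33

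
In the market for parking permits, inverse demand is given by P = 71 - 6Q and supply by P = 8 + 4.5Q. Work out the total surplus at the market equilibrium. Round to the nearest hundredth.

Equilibrium: 71 - 6Q = 8 + 4.5Q, so Q* = 6 and P* = 35.
CS = (1/2)(6)(36) = 108 and PS = (1/2)(6)(27) = 81, so total surplus = 189.

189.00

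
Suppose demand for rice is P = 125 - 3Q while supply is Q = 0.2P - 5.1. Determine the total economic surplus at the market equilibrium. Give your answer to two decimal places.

618.77

Rewriting supply in inverse form: P = 25.5 + 5Q.
Setting demand equal to supply, 99.5 = 8Q, so Q* = 12.4375 and P* = 87.6875.
Total surplus is the full triangle between the curves from 0 to Q*: (1/2)(12.4375)(125 - 25.5) = 618.7656.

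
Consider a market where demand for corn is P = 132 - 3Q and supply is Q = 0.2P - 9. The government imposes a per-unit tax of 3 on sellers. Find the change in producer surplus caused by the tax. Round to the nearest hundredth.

Rewriting supply in inverse form: P = 45 + 5Q.
Pre-tax equilibrium: 132 - 3Q = 45 + 5Q gives Q* = 10.875, P* = 99.375.
A tax on sellers shifts supply up by 3: 132 - 3Q = 45 + 5Q + 3, so Q_t = 10.5. Buyers pay P_b = 100.5; sellers receive P_s = P_b - 3 = 97.5.
Producers lose the trapezoid between P_s and P* out to Q_t plus the triangle from Q_t to Q*: change in PS = 275.625 - 295.6641 = -20.0391.

-20.04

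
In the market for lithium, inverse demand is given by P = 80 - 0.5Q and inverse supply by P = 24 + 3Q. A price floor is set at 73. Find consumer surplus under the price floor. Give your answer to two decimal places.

Free-market equilibrium: 80 - 0.5Q = 24 + 3Q gives Q* = 16, P* = 72.
At the floor price 73, quantity demanded is (80 - 73)/0.5 = 14; demand is the short side, so Q = 14 trades at P = 73.
CS is the triangle under demand above 73: (1/2)(14)(80 - 73) = 49.

49.00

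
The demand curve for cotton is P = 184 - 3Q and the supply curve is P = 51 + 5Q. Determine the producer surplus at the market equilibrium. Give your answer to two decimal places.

Set 184 - 3Q = 51 + 5Q, which gives 133 = 8Q, so Q* = 16.625 and P* = 184 - 3(16.625) = 134.125.
Producer surplus is the triangle above supply below P*: (1/2)(16.625)(134.125 - 51) = (1/2)(16.625)(83.125) = 690.9766.

690.98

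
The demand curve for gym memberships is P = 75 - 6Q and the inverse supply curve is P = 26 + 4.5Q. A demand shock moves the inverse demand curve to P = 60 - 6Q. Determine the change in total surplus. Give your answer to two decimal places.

-59.29

Initial equilibrium: Q_0 = 4.6667, P_0 = 47; CS_0 = (1/2)(4.6667)(28) = 65.3333, PS_0 = (1/2)(4.6667)(21) = 49.
New equilibrium: 60 - 6Q = 26 + 4.5Q gives Q_1 = 3.2381, P_1 = 40.5714; CS_1 = 31.4558, PS_1 = 23.5918.
Change in total surplus = (31.4558 + 23.5918) - (65.3333 + 49) = -59.2857.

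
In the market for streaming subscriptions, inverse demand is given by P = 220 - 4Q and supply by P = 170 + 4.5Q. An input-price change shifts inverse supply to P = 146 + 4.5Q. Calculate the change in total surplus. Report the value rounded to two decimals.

Initial equilibrium: Q_0 = 5.8824, P_0 = 196.4706; CS_0 = (1/2)(5.8824)(23.5294) = 69.2042, PS_0 = (1/2)(5.8824)(26.4706) = 77.8547.
New equilibrium: 220 - 4Q = 146 + 4.5Q gives Q_1 = 8.7059, P_1 = 185.1765; CS_1 = 151.5848, PS_1 = 170.5329.
Change in total surplus = (151.5848 + 170.5329) - (69.2042 + 77.8547) = 175.0588.

175.06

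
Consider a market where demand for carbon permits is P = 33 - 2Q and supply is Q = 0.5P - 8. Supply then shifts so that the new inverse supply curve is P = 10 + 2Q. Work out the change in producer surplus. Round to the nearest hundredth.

Rewriting supply in inverse form: P = 16 + 2Q.
Initial equilibrium: Q_0 = 4.25, P_0 = 24.5; CS_0 = (1/2)(4.25)(8.5) = 18.0625, PS_0 = (1/2)(4.25)(8.5) = 18.0625.
New equilibrium: 33 - 2Q = 10 + 2Q gives Q_1 = 5.75, P_1 = 21.5; CS_1 = 33.0625, PS_1 = 33.0625.
Change in producer surplus = 33.0625 - 18.0625 = 15.

15.00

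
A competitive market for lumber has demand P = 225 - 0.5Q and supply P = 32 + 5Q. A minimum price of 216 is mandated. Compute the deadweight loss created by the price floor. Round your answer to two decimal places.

Free-market equilibrium: 225 - 0.5Q = 32 + 5Q gives Q* = 35.0909, P* = 207.4545.
At the floor price 216, quantity demanded is (225 - 216)/0.5 = 18; demand is the short side, so Q = 18 trades at P = 216.
The lost-trades triangle has base Q* - 18 = 17.0909 and height equal to the gap between the curves at Q = 18, which is 216 - 122 = 94. DWL = (1/2)(17.0909)(94) = 803.2727.

803.27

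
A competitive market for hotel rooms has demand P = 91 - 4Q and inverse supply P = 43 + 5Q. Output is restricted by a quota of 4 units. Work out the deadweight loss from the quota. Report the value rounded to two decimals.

8.00

Unrestricted equilibrium: Q* = (91 - 43)/(4 + 5) = 5.3333.
At Q = 4 the demand price is 91 - 4(4) = 75 and the supply price is 43 + 5(4) = 63.
Deadweight loss is the triangle between the curves from 4 to 5.3333: (1/2)(75 - 63)(5.3333 - 4) = 8.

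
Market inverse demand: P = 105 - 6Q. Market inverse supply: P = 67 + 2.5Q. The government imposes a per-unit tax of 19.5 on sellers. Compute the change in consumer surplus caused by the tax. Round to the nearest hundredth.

-45.75

Without the tax, 105 - 6Q = 67 + 2.5Q so Q* = 4.4706 and P* = 78.1765.
With the tax, sellers need 19.5 more per unit: 105 - 6Q = 67 + 2.5Q + 19.5, so Q_t = 2.1765. Buyers pay P_b = 91.9412; sellers receive P_s = P_b - 19.5 = 72.4412.
Consumers lose the trapezoid between P* and P_b out to Q_t plus the triangle from Q_t to Q*: change in CS = 14.2111 - 59.9585 = -45.7474.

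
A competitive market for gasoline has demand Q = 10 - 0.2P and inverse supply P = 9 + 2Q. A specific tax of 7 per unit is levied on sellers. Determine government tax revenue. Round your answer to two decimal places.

Rewriting demand in inverse form: P = 50 - 5Q.
Pre-tax equilibrium: 50 - 5Q = 9 + 2Q gives Q* = 5.8571, P* = 20.7143.
A tax on sellers shifts supply up by 7: 50 - 5Q = 9 + 2Q + 7, so Q_t = 4.8571. Buyers pay P_b = 25.7143; sellers receive P_s = P_b - 7 = 18.7143.
Tax revenue = t x Q_t = 7 x 4.8571 = 34.

34.00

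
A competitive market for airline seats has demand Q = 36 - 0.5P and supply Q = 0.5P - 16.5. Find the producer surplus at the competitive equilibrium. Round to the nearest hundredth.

95.06

Rewriting demand in inverse form: P = 72 - 2Q.
Rewriting supply in inverse form: P = 33 + 2Q.
Equilibrium: 72 - 2Q = 33 + 2Q, so Q* = 9.75 and P* = 52.5.
The supply curve's price intercept is 33, so PS = (1/2)(Q*)(P* - 33) = (1/2)(9.75)(19.5) = 95.0625.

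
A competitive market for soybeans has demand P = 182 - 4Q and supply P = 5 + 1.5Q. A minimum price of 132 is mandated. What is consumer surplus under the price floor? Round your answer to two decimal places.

312.50

Free-market equilibrium: 182 - 4Q = 5 + 1.5Q gives Q* = 32.1818, P* = 53.2727.
At the floor price 132, quantity demanded is (182 - 132)/4 = 12.5; demand is the short side, so Q = 12.5 trades at P = 132.
CS is the triangle under demand above 132: (1/2)(12.5)(182 - 132) = 312.5.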